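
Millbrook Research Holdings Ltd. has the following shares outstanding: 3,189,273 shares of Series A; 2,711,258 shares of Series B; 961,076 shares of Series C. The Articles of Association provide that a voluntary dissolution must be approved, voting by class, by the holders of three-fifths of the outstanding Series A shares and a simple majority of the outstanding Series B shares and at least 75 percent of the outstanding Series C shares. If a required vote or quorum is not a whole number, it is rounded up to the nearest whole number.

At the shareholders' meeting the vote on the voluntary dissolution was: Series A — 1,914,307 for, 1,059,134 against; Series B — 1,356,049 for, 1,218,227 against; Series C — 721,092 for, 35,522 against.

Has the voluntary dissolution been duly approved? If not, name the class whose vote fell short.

Approved — every class gave the required vote.

Series A: 3/5 of 3189273 = 1913563.80, rounded up to 1913564; 1,913,564 required, 1,914,307 in favor — approved.
Series B: a majority of 2711258 is 1355630; 1,355,630 required, 1,356,049 in favor — approved.
Series C: 3/4 of 961076 = 720807; 720,807 required, 721,092 in favor — approved.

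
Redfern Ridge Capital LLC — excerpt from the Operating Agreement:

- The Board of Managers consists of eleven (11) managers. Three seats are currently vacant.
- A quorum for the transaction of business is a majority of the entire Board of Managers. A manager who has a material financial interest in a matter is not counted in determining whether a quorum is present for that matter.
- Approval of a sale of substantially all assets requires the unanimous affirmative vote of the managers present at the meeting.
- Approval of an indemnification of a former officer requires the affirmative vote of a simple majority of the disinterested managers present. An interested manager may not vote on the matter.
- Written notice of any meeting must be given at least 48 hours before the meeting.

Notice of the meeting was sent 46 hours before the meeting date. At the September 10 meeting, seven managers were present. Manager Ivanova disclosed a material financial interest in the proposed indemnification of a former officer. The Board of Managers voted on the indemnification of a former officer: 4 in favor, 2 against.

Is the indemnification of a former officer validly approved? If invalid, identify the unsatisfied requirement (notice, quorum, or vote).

Notice: 46 hours given; 48 required (46 < 48). Not satisfied.
Quorum: 7 present, but the 1 interested manager does not count, leaving 6. Quorum is 6. Satisfied.
Vote: the indemnification of a former officer requires a majority of the disinterested managers present (7 − 1 = 6). A majority of 6 is 4, so 4 affirmative votes are needed; 4 voted in favor. Satisfied.

Invalid — notice requirement not satisfied.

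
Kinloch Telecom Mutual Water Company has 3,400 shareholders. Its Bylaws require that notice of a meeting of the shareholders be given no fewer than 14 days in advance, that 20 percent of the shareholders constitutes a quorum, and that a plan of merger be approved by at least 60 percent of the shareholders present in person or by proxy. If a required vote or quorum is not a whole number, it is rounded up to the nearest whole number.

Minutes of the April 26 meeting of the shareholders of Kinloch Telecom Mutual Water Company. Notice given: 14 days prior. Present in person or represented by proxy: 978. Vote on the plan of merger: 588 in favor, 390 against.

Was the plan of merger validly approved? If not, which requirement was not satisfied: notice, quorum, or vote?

Valid — all requirements satisfied.

Notice: 14 days given; 14 required. Satisfied.
Quorum: 20% of 3,400 = 680; 978 present. Satisfied.
Vote: requires three-fifths of those present (978); 3/5 of 978 = 586.80, rounded up to 587, so 587 needed; 588 in favor. Satisfied.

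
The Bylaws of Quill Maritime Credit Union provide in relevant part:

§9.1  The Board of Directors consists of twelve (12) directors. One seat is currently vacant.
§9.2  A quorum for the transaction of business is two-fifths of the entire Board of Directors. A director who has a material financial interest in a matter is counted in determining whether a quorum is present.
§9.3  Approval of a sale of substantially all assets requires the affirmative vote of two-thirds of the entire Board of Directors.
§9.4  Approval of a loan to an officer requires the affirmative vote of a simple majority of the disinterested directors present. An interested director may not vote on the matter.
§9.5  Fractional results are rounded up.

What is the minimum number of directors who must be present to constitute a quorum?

2/5 of 12 = 4.80, rounded up to 5.

5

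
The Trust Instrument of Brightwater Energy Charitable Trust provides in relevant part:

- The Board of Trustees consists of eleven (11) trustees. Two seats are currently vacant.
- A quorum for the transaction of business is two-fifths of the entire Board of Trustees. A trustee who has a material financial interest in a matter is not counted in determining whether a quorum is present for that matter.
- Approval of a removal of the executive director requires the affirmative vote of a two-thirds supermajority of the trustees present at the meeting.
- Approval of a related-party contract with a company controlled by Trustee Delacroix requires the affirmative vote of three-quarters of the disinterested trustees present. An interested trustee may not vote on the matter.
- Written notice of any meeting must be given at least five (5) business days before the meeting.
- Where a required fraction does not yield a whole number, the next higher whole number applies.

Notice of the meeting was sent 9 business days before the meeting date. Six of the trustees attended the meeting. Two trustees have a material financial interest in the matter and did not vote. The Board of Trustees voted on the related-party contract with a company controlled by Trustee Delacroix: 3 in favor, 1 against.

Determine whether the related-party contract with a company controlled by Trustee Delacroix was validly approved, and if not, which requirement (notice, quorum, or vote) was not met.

Invalid — quorum requirement not satisfied.

Notice: 9 business days given; 5 required (9 ≥ 5). Satisfied.
Quorum: 6 present, but the 2 interested trustees do not count, leaving 4. Quorum is 5. Not satisfied.
Vote: the related-party contract with a company controlled by Trustee Delacroix requires three-fourths of the disinterested trustees present (6 − 2 = 4). 3/4 of 4 = 3, so 3 affirmative votes are needed; 3 voted in favor. Satisfied. (Moot — without a quorum no business can be validly transacted.)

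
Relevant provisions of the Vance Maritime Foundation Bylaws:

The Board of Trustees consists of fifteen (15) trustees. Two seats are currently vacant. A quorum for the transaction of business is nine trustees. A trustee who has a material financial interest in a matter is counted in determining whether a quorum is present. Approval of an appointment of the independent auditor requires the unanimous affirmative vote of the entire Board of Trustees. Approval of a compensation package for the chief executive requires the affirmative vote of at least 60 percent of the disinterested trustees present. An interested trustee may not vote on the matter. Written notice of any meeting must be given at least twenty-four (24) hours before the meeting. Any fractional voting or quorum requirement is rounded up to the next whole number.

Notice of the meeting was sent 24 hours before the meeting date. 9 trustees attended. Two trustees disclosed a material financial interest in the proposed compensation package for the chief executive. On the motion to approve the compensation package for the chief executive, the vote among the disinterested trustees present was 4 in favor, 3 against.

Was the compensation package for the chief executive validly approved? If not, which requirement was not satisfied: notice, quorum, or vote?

Invalid — vote requirement not satisfied.

Notice: 24 hours given; 24 required (24 ≥ 24). Satisfied.
Quorum: 9 present (interested trustees count toward quorum); quorum is 9. Satisfied.
Vote: the compensation package for the chief executive requires three-fifths of the disinterested trustees present (9 − 2 = 7). 3/5 of 7 = 4.20, rounded up to 5, so 5 affirmative votes are needed; 4 voted in favor. Not satisfied.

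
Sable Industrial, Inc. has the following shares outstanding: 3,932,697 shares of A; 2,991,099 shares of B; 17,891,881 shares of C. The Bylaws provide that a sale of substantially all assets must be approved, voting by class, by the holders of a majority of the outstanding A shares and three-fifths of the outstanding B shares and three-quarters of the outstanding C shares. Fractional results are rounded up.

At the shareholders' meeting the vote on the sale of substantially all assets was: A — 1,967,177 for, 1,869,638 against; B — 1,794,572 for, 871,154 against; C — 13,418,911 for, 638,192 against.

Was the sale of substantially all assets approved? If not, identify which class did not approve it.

A: a majority of 3932697 is 1966349; 1,966,349 required, 1,967,177 in favor — approved.
B: 3/5 of 2991099 = 1794659.40, rounded up to 1794660; 1,794,660 required, 1,794,572 in favor — not approved.
C: 3/4 of 17891881 = 13418910.75, rounded up to 13418911; 13,418,911 required, 13,418,911 in favor — approved.

Not approved — the B shares did not give the required vote.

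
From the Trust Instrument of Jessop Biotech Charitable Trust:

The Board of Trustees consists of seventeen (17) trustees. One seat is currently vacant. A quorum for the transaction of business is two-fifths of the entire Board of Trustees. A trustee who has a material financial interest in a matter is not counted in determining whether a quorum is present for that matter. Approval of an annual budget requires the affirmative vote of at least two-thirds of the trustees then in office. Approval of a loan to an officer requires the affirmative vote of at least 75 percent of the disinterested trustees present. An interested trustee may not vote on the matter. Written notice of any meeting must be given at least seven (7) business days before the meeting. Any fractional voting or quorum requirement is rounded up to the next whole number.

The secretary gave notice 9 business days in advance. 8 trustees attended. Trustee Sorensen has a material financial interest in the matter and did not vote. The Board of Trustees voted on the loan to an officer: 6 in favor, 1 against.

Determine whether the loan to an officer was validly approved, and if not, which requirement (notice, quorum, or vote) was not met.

Valid — all requirements satisfied.

Notice: 9 business days given; 7 required (9 ≥ 7). Satisfied.
Quorum: 8 present, but the 1 interested trustee does not count, leaving 7. Quorum is 7. Satisfied.
Vote: the loan to an officer requires three-fourths of the disinterested trustees present (8 − 1 = 7). 3/4 of 7 = 5.25, rounded up to 6, so 6 affirmative votes are needed; 6 voted in favor. Satisfied.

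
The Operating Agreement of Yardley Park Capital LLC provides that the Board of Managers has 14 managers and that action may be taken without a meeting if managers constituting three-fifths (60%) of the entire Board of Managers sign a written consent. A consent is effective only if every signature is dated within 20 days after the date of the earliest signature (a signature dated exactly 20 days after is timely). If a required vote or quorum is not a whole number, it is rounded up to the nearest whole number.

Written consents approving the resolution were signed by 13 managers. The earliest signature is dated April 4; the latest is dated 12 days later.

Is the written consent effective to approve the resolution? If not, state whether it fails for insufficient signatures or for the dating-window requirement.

Effective — both the signature and dating-window requirements are satisfied.

Signatures required: three-fifths (60%) of 14 — 3/5 of 14 = 8.40, rounded up to 9, so 9 needed; 13 signed. Sufficient.
Dating window: the latest signature is 12 days after the earliest; the limit is 20 days. Within the window.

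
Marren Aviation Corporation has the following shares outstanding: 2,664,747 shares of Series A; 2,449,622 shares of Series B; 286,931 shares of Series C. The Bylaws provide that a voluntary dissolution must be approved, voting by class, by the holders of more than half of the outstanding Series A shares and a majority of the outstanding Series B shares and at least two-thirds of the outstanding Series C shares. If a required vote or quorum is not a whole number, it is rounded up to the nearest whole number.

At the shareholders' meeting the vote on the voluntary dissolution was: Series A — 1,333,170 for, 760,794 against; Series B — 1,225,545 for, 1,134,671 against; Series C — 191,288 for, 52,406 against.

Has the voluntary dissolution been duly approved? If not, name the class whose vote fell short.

Series A: a majority of 2664747 is 1332374; 1,332,374 required, 1,333,170 in favor — approved.
Series B: a majority of 2449622 is 1224812; 1,224,812 required, 1,225,545 in favor — approved.
Series C: 2/3 of 286931 = 191287.33, rounded up to 191288; 191,288 required, 191,288 in favor — approved.

Approved — every class gave the required vote.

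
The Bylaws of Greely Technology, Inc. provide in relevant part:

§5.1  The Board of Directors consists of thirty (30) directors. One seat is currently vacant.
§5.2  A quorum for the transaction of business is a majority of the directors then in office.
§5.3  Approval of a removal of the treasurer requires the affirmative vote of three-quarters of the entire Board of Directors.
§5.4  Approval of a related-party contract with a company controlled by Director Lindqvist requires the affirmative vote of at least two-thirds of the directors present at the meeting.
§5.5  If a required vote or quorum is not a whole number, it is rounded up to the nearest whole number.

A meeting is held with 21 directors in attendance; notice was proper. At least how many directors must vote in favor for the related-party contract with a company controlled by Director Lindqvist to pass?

14

The related-party contract with a company controlled by Director Lindqvist requires two-thirds of the directors present (21).
2/3 of 21 = 14.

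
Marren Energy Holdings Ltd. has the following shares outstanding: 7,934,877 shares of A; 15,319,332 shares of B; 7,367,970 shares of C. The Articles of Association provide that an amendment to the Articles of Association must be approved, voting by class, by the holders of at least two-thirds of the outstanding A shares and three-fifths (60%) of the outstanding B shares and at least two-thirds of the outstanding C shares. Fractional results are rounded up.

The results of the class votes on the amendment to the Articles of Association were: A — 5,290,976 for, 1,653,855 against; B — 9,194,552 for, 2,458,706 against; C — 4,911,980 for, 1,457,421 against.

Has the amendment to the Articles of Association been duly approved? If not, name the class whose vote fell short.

Approved — every class gave the required vote.

A: 2/3 of 7934877 = 5289918; 5,289,918 required, 5,290,976 in favor — approved.
B: 3/5 of 15319332 = 9191599.20, rounded up to 9191600; 9,191,600 required, 9,194,552 in favor — approved.
C: 2/3 of 7367970 = 4911980; 4,911,980 required, 4,911,980 in favor — approved.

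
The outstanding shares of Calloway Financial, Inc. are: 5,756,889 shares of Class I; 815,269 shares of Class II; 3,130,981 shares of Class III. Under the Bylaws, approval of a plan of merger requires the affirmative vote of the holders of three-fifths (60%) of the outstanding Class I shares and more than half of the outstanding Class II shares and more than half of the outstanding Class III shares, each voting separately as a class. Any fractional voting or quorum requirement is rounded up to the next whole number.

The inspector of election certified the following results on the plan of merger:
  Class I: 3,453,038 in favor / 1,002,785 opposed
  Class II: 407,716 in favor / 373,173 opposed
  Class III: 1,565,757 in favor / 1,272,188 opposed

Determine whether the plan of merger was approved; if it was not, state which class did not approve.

Class I: 3/5 of 5756889 = 3454133.40, rounded up to 3454134; 3,454,134 required, 3,453,038 in favor — not approved.
Class II: a majority of 815269 is 407635; 407,635 required, 407,716 in favor — approved.
Class III: a majority of 3130981 is 1565491; 1,565,491 required, 1,565,757 in favor — approved.

Not approved — the Class I shares did not give the required vote.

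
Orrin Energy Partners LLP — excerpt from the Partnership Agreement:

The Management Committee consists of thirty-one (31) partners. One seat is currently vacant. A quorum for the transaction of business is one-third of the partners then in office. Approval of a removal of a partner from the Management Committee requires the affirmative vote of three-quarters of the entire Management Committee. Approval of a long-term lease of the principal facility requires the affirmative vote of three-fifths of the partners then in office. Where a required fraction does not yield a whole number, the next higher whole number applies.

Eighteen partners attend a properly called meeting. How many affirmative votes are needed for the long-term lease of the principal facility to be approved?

The long-term lease of the principal facility requires three-fifths of the partners then in office (30).
3/5 of 30 = 18.

18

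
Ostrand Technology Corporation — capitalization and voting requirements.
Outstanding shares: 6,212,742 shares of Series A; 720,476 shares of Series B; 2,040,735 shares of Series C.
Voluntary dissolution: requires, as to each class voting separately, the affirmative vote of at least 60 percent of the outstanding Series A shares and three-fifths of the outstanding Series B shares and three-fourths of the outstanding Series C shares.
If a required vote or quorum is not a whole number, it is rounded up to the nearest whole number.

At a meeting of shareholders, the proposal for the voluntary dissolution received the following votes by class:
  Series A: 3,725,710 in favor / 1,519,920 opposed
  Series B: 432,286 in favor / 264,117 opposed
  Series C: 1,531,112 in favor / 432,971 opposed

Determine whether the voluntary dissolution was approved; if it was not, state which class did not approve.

Series A: 3/5 of 6212742 = 3727645.20, rounded up to 3727646; 3,727,646 required, 3,725,710 in favor — not approved.
Series B: 3/5 of 720476 = 432285.60, rounded up to 432286; 432,286 required, 432,286 in favor — approved.
Series C: 3/4 of 2040735 = 1530551.25, rounded up to 1530552; 1,530,552 required, 1,531,112 in favor — approved.

Not approved — the Series A shares did not give the required vote.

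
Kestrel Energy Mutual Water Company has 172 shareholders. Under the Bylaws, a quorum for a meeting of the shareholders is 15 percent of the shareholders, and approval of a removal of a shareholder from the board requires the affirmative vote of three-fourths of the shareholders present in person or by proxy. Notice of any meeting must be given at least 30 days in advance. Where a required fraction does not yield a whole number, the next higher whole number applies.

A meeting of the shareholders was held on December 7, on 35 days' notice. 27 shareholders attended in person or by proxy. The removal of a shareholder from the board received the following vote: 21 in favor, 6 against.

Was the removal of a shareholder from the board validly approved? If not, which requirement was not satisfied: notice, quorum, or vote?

Valid — all requirements satisfied.

Notice: 35 days given; 30 required. Satisfied.
Quorum: 15% of 172 = 25.80, rounded up to 26; 27 present. Satisfied.
Vote: requires three-fourths of those present (27); 3/4 of 27 = 20.25, rounded up to 21, so 21 needed; 21 in favor. Satisfied.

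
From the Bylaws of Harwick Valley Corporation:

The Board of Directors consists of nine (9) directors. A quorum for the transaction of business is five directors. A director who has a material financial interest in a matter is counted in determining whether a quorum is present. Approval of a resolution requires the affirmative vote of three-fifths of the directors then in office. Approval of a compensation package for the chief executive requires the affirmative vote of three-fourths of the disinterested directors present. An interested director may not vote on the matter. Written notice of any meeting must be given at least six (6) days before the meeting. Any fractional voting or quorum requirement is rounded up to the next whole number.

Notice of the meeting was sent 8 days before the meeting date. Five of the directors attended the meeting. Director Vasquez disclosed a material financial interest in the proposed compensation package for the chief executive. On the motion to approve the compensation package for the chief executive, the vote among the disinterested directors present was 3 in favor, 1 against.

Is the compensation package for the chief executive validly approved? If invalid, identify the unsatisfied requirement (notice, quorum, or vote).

Notice: 8 days given; 6 required (8 ≥ 6). Satisfied.
Quorum: 5 present (interested directors count toward quorum); quorum is 5. Satisfied.
Vote: the compensation package for the chief executive requires three-fourths of the disinterested directors present (5 − 1 = 4). 3/4 of 4 = 3, so 3 affirmative votes are needed; 3 voted in favor. Satisfied.

Valid — all requirements satisfied.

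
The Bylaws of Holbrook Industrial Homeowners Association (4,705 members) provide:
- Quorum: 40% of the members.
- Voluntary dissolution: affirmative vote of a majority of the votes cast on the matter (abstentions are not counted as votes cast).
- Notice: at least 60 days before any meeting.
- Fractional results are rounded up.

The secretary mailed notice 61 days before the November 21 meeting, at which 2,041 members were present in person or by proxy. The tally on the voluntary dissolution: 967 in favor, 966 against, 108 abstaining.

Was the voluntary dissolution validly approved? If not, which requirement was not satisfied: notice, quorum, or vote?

Valid — all requirements satisfied.

Notice: 61 days given; 60 required. Satisfied.
Quorum: 40% of 4,705 = 1,882; 2,041 present. Satisfied.
Vote: requires a majority of the votes cast (2,041 − 108 abstaining = 1,933); a majority of 1933 is 967, so 967 needed; 967 in favor. Satisfied.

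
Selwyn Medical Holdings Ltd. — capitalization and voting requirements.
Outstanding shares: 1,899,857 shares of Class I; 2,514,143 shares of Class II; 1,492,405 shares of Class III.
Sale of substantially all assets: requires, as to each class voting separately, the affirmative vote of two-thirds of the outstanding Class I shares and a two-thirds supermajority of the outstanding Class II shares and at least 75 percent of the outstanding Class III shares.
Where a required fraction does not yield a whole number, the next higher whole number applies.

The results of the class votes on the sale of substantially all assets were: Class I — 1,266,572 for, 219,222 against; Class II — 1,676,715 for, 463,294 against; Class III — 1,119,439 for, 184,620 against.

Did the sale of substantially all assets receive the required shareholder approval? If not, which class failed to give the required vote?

Approved — every class gave the required vote.

Class I: 2/3 of 1899857 = 1266571.33, rounded up to 1266572; 1,266,572 required, 1,266,572 in favor — approved.
Class II: 2/3 of 2514143 = 1676095.33, rounded up to 1676096; 1,676,096 required, 1,676,715 in favor — approved.
Class III: 3/4 of 1492405 = 1119303.75, rounded up to 1119304; 1,119,304 required, 1,119,439 in favor — approved.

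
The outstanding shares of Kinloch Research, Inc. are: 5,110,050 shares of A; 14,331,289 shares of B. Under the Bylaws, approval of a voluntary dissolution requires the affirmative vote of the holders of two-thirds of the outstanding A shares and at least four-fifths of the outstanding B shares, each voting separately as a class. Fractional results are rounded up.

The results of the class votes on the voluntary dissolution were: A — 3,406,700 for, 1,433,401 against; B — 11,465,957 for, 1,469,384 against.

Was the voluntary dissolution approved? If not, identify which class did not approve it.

Approved — every class gave the required vote.

A: 2/3 of 5110050 = 3406700; 3,406,700 required, 3,406,700 in favor — approved.
B: 4/5 of 14331289 = 11465031.20, rounded up to 11465032; 11,465,032 required, 11,465,957 in favor — approved.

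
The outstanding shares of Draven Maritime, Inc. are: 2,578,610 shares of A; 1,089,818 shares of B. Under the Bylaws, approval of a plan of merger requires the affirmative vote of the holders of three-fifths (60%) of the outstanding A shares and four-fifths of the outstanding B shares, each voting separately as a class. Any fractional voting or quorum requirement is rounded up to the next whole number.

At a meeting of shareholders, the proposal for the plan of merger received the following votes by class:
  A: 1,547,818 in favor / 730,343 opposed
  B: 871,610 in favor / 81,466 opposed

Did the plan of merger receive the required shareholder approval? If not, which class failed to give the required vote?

A: 3/5 of 2578610 = 1547166; 1,547,166 required, 1,547,818 in favor — approved.
B: 4/5 of 1089818 = 871854.40, rounded up to 871855; 871,855 required, 871,610 in favor — not approved.

Not approved — the B shares did not give the required vote.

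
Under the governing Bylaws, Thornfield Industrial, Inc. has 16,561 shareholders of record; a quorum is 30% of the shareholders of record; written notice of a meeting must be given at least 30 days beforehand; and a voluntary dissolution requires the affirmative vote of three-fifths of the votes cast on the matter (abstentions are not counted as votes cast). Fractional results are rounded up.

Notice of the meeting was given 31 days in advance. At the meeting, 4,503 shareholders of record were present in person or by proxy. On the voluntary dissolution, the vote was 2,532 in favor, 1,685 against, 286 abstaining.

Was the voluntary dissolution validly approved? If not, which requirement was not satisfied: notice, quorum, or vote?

Invalid — quorum requirement not satisfied.

Notice: 31 days given; 30 required. Satisfied.
Quorum: 30% of 16,561 = 4,968.30, rounded up to 4,969; 4,503 present. Not satisfied.
Vote: requires three-fifths of the votes cast (4,503 − 286 abstaining = 4,217); 3/5 of 4217 = 2530.20, rounded up to 2531, so 2,531 needed; 2,532 in favor. Satisfied.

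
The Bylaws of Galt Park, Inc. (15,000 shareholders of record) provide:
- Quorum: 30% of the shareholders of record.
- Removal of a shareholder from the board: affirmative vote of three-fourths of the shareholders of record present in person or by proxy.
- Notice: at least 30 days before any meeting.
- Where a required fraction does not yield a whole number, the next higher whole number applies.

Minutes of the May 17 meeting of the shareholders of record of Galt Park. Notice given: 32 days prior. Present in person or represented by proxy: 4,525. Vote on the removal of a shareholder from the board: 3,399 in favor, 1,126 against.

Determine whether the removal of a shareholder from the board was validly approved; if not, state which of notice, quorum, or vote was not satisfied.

Notice: 32 days given; 30 required. Satisfied.
Quorum: 30% of 15,000 = 4,500; 4,525 present. Satisfied.
Vote: requires three-fourths of those present (4,525); 3/4 of 4525 = 3393.75, rounded up to 3394, so 3,394 needed; 3,399 in favor. Satisfied.

Valid — all requirements satisfied.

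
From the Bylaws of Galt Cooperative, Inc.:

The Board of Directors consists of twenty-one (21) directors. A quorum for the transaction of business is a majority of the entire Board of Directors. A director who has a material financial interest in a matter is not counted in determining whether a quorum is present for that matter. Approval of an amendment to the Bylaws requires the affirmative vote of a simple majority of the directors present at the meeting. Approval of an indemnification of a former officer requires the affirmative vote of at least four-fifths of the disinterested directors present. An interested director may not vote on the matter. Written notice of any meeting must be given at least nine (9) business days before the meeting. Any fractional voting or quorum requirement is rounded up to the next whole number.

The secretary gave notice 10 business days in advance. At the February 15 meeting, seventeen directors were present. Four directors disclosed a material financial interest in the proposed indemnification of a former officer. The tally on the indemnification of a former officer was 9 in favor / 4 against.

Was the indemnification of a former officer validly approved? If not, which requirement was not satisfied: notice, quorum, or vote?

Notice: 10 business days given; 9 required (10 ≥ 9). Satisfied.
Quorum: 17 present, but the 4 interested directors do not count, leaving 13. Quorum is 11. Satisfied.
Vote: the indemnification of a former officer requires four-fifths of the disinterested directors present (17 − 4 = 13). 4/5 of 13 = 10.40, rounded up to 11, so 11 affirmative votes are needed; 9 voted in favor. Not satisfied.

Invalid — vote requirement not satisfied.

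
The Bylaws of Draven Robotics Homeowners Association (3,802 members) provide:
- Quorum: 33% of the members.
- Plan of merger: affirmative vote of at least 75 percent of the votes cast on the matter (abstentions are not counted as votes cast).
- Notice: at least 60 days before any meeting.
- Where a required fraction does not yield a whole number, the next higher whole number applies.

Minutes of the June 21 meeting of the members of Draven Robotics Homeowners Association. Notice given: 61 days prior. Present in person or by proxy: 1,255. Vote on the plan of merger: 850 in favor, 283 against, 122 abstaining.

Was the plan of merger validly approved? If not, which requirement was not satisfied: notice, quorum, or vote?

Notice: 61 days given; 60 required. Satisfied.
Quorum: 33% of 3,802 = 1,254.66, rounded up to 1,255; 1,255 present. Satisfied.
Vote: requires three-fourths of the votes cast (1,255 − 122 abstaining = 1,133); 3/4 of 1133 = 849.75, rounded up to 850, so 850 needed; 850 in favor. Satisfied.

Valid — all requirements satisfied.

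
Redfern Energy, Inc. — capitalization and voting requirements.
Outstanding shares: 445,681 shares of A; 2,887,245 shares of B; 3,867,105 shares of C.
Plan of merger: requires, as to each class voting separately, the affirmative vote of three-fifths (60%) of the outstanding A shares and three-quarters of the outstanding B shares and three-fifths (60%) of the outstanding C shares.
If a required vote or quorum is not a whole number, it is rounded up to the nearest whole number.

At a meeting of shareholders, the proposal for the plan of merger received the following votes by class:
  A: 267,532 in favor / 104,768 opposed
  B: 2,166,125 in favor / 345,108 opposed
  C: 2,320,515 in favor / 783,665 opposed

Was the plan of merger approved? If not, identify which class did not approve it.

A: 3/5 of 445681 = 267408.60, rounded up to 267409; 267,409 required, 267,532 in favor — approved.
B: 3/4 of 2887245 = 2165433.75, rounded up to 2165434; 2,165,434 required, 2,166,125 in favor — approved.
C: 3/5 of 3867105 = 2320263; 2,320,263 required, 2,320,515 in favor — approved.

Approved — every class gave the required vote.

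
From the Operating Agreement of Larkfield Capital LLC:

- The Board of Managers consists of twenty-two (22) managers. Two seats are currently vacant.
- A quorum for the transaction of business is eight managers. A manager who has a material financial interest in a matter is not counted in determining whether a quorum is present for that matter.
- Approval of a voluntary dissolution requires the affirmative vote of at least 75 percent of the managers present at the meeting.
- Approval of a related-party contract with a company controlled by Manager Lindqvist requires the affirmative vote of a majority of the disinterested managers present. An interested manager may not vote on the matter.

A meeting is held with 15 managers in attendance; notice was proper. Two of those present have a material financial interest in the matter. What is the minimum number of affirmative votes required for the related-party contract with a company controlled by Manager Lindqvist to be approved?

The related-party contract with a company controlled by Manager Lindqvist requires a majority of the disinterested managers present (15 − 2 = 13).
A majority of 13 is 7.

7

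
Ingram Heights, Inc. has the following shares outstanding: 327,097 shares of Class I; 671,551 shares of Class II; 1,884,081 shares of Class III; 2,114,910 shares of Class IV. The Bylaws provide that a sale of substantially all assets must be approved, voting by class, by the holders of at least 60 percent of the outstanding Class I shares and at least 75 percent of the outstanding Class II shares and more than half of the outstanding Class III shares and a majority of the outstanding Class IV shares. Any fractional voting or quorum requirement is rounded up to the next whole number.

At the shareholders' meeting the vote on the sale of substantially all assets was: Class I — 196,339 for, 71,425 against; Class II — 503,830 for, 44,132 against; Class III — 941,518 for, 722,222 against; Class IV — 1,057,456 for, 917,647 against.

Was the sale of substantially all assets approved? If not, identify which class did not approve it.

Class I: 3/5 of 327097 = 196258.20, rounded up to 196259; 196,259 required, 196,339 in favor — approved.
Class II: 3/4 of 671551 = 503663.25, rounded up to 503664; 503,664 required, 503,830 in favor — approved.
Class III: a majority of 1884081 is 942041; 942,041 required, 941,518 in favor — not approved.
Class IV: a majority of 2114910 is 1057456; 1,057,456 required, 1,057,456 in favor — approved.

Not approved — the Class III shares did not give the required vote.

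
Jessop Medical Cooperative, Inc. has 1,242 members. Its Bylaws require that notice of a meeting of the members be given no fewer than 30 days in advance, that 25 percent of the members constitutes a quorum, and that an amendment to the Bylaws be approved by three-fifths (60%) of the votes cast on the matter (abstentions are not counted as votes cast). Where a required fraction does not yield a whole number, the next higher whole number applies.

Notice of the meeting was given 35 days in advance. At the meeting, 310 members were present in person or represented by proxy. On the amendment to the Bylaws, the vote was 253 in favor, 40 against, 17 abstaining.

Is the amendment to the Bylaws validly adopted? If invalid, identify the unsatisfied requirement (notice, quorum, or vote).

Invalid — quorum requirement not satisfied.

Notice: 35 days given; 30 required. Satisfied.
Quorum: 25% of 1,242 = 310.50, rounded up to 311; 310 present. Not satisfied.
Vote: requires three-fifths of the votes cast (310 − 17 abstaining = 293); 3/5 of 293 = 175.80, rounded up to 176, so 176 needed; 253 in favor. Satisfied.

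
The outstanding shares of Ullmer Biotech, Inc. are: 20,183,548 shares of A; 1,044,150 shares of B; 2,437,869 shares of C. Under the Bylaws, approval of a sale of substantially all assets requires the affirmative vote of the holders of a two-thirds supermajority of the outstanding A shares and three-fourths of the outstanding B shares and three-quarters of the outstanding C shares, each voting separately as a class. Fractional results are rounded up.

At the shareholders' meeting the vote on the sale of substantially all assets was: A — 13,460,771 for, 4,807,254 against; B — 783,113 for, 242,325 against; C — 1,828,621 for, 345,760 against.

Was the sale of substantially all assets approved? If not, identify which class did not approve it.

Approved — every class gave the required vote.

A: 2/3 of 20183548 = 13455698.67, rounded up to 13455699; 13,455,699 required, 13,460,771 in favor — approved.
B: 3/4 of 1044150 = 783112.50, rounded up to 783113; 783,113 required, 783,113 in favor — approved.
C: 3/4 of 2437869 = 1828401.75, rounded up to 1828402; 1,828,402 required, 1,828,621 in favor — approved.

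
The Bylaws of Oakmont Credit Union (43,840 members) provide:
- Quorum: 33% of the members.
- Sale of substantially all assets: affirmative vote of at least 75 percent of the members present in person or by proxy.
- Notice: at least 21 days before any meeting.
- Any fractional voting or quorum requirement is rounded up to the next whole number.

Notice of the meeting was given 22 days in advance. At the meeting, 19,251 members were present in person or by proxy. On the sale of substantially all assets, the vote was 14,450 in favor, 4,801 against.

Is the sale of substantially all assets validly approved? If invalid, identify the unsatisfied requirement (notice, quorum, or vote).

Valid — all requirements satisfied.

Notice: 22 days given; 21 required. Satisfied.
Quorum: 33% of 43,840 = 14,467.20, rounded up to 14,468; 19,251 present. Satisfied.
Vote: requires three-fourths of those present (19,251); 3/4 of 19251 = 14438.25, rounded up to 14439, so 14,439 needed; 14,450 in favor. Satisfied.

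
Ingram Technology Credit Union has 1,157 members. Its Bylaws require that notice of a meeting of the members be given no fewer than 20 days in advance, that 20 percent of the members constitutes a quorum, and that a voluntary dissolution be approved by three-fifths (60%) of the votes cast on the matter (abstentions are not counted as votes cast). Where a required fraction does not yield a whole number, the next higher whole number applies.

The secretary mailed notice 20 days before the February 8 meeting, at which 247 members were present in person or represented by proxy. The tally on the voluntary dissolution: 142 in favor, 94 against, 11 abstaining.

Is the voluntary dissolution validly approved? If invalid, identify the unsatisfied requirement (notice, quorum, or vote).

Notice: 20 days given; 20 required. Satisfied.
Quorum: 20% of 1,157 = 231.40, rounded up to 232; 247 present. Satisfied.
Vote: requires three-fifths of the votes cast (247 − 11 abstaining = 236); 3/5 of 236 = 141.60, rounded up to 142, so 142 needed; 142 in favor. Satisfied.

Valid — all requirements satisfied.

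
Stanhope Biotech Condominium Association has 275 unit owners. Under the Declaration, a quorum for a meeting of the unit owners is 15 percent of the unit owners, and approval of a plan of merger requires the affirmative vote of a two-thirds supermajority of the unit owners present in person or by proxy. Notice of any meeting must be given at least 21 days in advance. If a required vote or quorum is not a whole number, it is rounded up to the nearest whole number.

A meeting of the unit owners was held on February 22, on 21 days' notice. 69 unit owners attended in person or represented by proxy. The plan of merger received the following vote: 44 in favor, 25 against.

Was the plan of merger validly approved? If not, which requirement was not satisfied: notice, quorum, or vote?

Notice: 21 days given; 21 required. Satisfied.
Quorum: 15% of 275 = 41.25, rounded up to 42; 69 present. Satisfied.
Vote: requires two-thirds of those present (69); 2/3 of 69 = 46, so 46 needed; 44 in favor. Not satisfied.

Invalid — vote requirement not satisfied.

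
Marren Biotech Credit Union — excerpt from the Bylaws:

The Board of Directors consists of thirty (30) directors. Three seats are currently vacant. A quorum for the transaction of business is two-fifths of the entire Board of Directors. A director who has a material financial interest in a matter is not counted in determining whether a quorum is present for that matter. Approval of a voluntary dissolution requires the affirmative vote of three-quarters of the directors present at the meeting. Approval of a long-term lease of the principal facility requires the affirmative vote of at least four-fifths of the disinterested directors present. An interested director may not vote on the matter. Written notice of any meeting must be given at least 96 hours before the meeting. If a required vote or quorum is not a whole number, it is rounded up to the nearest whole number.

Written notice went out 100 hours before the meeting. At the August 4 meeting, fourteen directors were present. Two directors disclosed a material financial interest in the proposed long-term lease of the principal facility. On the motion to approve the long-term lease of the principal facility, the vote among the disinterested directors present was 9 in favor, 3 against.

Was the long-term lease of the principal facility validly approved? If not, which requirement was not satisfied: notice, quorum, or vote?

Notice: 100 hours given; 96 required (100 ≥ 96). Satisfied.
Quorum: 14 present, but the 2 interested directors do not count, leaving 12. Quorum is 12. Satisfied.
Vote: the long-term lease of the principal facility requires four-fifths of the disinterested directors present (14 − 2 = 12). 4/5 of 12 = 9.60, rounded up to 10, so 10 affirmative votes are needed; 9 voted in favor. Not satisfied.

Invalid — vote requirement not satisfied.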